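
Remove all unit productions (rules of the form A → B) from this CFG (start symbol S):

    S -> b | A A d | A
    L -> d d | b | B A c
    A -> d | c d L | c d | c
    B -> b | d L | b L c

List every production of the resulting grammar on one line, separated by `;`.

Unit pairs: S ⇒* {A}.
For every A with A ⇒* B via unit rules, add B's non-unit alternatives to A; then delete every rule of the form X → Y.

S -> b | A A d | d | c d L | c d | c; L -> d d | b | B A c; A -> d | c d L | c d | c; B -> b | d L | b L c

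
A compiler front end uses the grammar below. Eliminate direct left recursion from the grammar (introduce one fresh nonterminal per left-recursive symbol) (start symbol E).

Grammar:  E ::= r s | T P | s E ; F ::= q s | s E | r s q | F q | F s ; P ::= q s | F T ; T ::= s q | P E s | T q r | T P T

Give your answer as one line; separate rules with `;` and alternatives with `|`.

Directly left-recursive nonterminals: F, T.
For F: α = {q, s}, β = {q s, s E, r s q}. Rewrite as F → β F' and F' → α F' | ε.
For T: α = {q r, P T}, β = {s q, P E s}. Rewrite as T → β T' and T' → α T' | ε.

E ::= r s | T P | s E; F ::= q s F' | s E F' | r s q F'; P ::= q s | F T; T ::= s q T' | P E s T'; F' ::= q F' | s F' | ε; T' ::= q r T' | P T T' | ε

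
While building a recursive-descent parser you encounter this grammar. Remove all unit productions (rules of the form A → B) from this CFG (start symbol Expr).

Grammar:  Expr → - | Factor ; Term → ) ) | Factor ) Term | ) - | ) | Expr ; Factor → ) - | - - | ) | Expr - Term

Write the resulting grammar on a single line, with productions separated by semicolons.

Unit pairs: Expr ⇒* {Factor}; Term ⇒* {Expr, Factor}.
For every A with A ⇒* B via unit rules, add B's non-unit alternatives to A; then delete every rule of the form X → Y.

Expr → ) - | - - | ) | Expr - Term | -; Term → ) ) | Factor ) Term | ) - | ) | - - | Expr - Term | -; Factor → ) - | - - | ) | Expr - Term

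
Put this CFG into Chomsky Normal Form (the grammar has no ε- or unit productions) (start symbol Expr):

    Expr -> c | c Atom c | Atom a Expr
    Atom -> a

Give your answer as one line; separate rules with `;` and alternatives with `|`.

Introduce a nonterminal for each terminal appearing in a rule of length ≥ 2: X1 → c, X2 → a.
Binarize each right-hand side of length ≥ 3 by chaining fresh nonterminals (Y1, Y2, …): affected rules were Expr → X1 Atom X1; Expr → Atom X2 Expr.

Expr -> c | X1 Y1 | Atom Y2; Atom -> a; X1 -> c; X2 -> a; Y1 -> Atom X1; Y2 -> X2 Expr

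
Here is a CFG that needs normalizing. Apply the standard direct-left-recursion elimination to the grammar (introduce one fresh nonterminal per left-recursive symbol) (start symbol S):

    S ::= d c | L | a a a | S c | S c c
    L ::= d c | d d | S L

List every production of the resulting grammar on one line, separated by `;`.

Directly left-recursive nonterminal: S.
For S: α = {c, c c}, β = {d c, L, a a a}. Rewrite as S → β S' and S' → α S' | ε.

S ::= d c S' | L S' | a a a S'; L ::= d c | d d | S L; S' ::= c S' | c c S' | eps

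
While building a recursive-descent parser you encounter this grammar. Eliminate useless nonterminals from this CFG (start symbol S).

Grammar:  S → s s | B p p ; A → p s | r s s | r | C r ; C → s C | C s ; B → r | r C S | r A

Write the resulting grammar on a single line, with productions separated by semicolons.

S → s s | B p p; A → p s | r s s | r; B → r | r A

Generating nonterminals: {A, B, S}.
Reachable from S after that: {A, B, S}.
Removed useless symbols: {C} and every production mentioning them.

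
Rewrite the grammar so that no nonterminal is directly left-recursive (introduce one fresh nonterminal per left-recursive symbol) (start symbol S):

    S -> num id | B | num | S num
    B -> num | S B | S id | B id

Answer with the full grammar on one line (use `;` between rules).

S -> num id S' | B S' | num S'; B -> num B' | S B B' | S id B'; S' -> num S' | ε; B' -> id B' | ε

S, B are directly left-recursive.
For S: α = {num}, β = {num id, B, num}. Rewrite as S → β S' and S' → α S' | ε.
For B: α = {id}, β = {num, S B, S id}. Rewrite as B → β B' and B' → α B' | ε.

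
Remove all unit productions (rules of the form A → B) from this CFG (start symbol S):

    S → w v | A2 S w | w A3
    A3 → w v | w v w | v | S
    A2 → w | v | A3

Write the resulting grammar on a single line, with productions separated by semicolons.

Unit pairs: A2 ⇒* {A3, S}; A3 ⇒* {S}.
For each unit pair (A, B), copy every non-unit production of B to A, then drop all unit productions.

S → w v | A2 S w | w A3; A3 → w v | A2 S w | w A3 | w v w | v; A2 → w | v | w v | A2 S w | w A3 | w v w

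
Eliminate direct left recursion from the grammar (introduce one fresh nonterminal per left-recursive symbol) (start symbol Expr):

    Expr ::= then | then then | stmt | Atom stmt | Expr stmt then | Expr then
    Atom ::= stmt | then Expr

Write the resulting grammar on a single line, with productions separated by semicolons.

Expr is directly left-recursive.
For Expr: α = {stmt then, then}, β = {then, then then, stmt, Atom stmt}. Rewrite as Expr → β Expr1 and Expr1 → α Expr1 | ε.

Expr ::= then Expr1 | then then Expr1 | stmt Expr1 | Atom stmt Expr1; Atom ::= stmt | then Expr; Expr1 ::= stmt then Expr1 | then Expr1 | ε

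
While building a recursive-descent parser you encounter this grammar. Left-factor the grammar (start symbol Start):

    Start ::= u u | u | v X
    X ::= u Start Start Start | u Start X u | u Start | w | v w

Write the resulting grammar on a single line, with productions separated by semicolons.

Start ::= v X | u Start1; X ::= w | v w | u Start X1; Start1 ::= u | ε; X1 ::= Start Start | X u | ε

Start has alternatives sharing prefix 'u': factor to Start → u Start1 with Start1 → u | ε.
X has alternatives sharing prefix 'u Start': factor to X → u Start X1 with X1 → Start Start | X u | ε.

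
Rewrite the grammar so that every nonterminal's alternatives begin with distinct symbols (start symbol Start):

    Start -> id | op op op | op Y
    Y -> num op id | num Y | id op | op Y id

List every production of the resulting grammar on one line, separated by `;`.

Start has alternatives sharing prefix 'op': factor to Start → op Start1 with Start1 → op op | Y.
Y has alternatives sharing prefix 'num': factor to Y → num Y1 with Y1 → op id | Y.

Start -> id | op Start1; Y -> id op | op Y id | num Y1; Start1 -> op op | Y; Y1 -> op id | Y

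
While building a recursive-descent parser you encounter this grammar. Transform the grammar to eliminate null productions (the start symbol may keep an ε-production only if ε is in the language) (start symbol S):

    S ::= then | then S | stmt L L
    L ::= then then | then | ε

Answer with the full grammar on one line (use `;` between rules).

S ::= then | then S | stmt L L | stmt L | stmt; L ::= then then | then

The nullable symbols are {L}.
ε ∉ L(G), so no ε-production is kept.
For each production, add variants omitting each subset of nullable occurrences: S → stmt L L gives stmt L L | stmt L | stmt.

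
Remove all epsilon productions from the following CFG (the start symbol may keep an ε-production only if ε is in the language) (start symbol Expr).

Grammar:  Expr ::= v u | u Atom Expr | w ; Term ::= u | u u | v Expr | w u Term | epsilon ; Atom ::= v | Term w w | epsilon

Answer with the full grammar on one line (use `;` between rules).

Nullable nonterminals: {Atom, Term}.
ε ∉ L(G), so no ε-production is kept.
Expand every rule over subsets of its nullable positions: Expr → u Atom Expr gives u Atom Expr | u Expr. Term → w u Term gives w u Term | w u. Atom → Term w w gives Term w w | w w.

Expr ::= v u | u Atom Expr | u Expr | w; Term ::= u | u u | v Expr | w u Term | w u; Atom ::= v | Term w w | w w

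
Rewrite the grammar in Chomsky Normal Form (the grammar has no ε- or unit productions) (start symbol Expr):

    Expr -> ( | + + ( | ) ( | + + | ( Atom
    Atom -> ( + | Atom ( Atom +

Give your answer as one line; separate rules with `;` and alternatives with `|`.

Expr -> ( | X1 Y1 | X3 X2 | X1 X1 | X2 Atom; Atom -> X2 X1 | Atom Y2; X1 -> +; X2 -> (; X3 -> ); Y1 -> X1 X2; Y2 -> X2 Y3; Y3 -> Atom X1

Introduce a nonterminal for each terminal appearing in a rule of length ≥ 2: X1 → +, X2 → (, X3 → ).
Binarize each right-hand side of length ≥ 3 by chaining fresh nonterminals (Y1, Y2, …): affected rules were Expr → X1 X1 X2; Atom → Atom X2 Atom X1.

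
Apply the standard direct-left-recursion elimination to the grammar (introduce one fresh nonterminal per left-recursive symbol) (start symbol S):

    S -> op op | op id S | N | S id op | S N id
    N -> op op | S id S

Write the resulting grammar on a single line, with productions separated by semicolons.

Directly left-recursive nonterminal: S.
For S: α = {id op, N id}, β = {op op, op id S, N}. Rewrite as S → β S' and S' → α S' | ε.

S -> op op S' | op id S S' | N S'; N -> op op | S id S; S' -> id op S' | N id S' | ε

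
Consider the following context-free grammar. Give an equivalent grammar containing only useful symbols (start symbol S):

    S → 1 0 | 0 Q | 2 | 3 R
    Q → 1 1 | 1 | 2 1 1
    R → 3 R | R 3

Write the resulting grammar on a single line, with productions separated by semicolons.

S → 1 0 | 0 Q | 2; Q → 1 1 | 1 | 2 1 1

Generating nonterminals: {Q, S}.
Reachable from S after that: {Q, S}.
Removed useless symbols: {R} and every production mentioning them.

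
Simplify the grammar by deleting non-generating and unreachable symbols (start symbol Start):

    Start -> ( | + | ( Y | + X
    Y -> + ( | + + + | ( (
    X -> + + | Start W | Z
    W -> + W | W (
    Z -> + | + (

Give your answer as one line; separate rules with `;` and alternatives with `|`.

Generating nonterminals: {Start, X, Y, Z}.
Reachable from Start after that: {Start, X, Y, Z}.
Removed useless symbols: {W} and every production mentioning them.

Start -> ( | + | ( Y | + X; Y -> + ( | + + + | ( (; X -> + + | Z; Z -> + | + (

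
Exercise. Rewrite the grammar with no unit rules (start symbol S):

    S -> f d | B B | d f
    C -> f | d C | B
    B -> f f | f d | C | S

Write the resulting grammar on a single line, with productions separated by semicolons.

Unit pairs: B ⇒* {C, S}; C ⇒* {B, S}.
For every A with A ⇒* B via unit rules, add B's non-unit alternatives to A; then delete every rule of the form X → Y.

S -> f d | B B | d f; C -> f f | f d | f | d C | B B | d f; B -> f f | f d | f | d C | B B | d f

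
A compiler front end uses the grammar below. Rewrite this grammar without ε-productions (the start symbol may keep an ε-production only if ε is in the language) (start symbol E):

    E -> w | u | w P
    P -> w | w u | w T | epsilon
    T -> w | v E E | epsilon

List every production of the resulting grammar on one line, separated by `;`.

Nullable nonterminals: {P, T}.
ε ∉ L(G), so no ε-production is kept.

E -> w | u | w P; P -> w | w u | w T; T -> w | v E E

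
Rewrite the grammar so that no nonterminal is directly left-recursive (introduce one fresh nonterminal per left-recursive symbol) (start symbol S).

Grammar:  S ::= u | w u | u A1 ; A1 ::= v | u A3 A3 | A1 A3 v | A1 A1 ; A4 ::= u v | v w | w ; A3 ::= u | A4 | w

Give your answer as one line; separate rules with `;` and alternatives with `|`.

S ::= u | w u | u A1; A1 ::= v A1' | u A3 A3 A1'; A4 ::= u v | v w | w; A3 ::= u | A4 | w; A1' ::= A3 v A1' | A1 A1' | epsilon

Left recursion appears on A1.
For A1: α = {A3 v, A1}, β = {v, u A3 A3}. Rewrite as A1 → β A1' and A1' → α A1' | ε.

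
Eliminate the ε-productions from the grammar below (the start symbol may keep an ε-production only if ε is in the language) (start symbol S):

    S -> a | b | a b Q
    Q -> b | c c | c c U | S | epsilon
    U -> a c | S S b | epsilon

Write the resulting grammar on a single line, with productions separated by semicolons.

The nullable symbols are {Q, U}.
ε ∉ L(G), so no ε-production is kept.
Expand every rule over subsets of its nullable positions: S → a b Q gives a b Q | a b.

S -> a | b | a b Q | a b; Q -> b | c c | c c U | S; U -> a c | S S b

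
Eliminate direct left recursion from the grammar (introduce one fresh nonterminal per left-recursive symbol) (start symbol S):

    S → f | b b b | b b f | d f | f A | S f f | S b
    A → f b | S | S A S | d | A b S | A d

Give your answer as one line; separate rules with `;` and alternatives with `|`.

Left recursion appears on S, A.
For S: α = {f f, b}, β = {f, b b b, b b f, d f, f A}. Rewrite as S → β S' and S' → α S' | ε.
For A: α = {b S, d}, β = {f b, S, S A S, d}. Rewrite as A → β A' and A' → α A' | ε.

S → f S' | b b b S' | b b f S' | d f S' | f A S'; A → f b A' | S A' | S A S A' | d A'; S' → f f S' | b S' | ε; A' → b S A' | d A' | ε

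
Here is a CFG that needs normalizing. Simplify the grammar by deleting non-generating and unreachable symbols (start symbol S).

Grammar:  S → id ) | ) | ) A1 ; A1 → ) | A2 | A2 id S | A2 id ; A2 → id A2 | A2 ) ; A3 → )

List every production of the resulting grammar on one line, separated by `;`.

S → id ) | ) | ) A1; A1 → )

Generating nonterminals: {A1, A3, S}.
Reachable from S after that: {A1, S}.
Removed useless symbols: {A2, A3} and every production mentioning them.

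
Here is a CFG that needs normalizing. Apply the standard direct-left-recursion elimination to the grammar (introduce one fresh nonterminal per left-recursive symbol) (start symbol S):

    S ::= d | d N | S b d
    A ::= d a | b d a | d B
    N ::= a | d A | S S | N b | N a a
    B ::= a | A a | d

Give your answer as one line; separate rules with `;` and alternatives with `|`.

S ::= d S' | d N S'; A ::= d a | b d a | d B; N ::= a N' | d A N' | S S N'; B ::= a | A a | d; S' ::= b d S' | ε; N' ::= b N' | a a N' | ε

Directly left-recursive nonterminals: S, N.
For S: α = {b d}, β = {d, d N}. Rewrite as S → β S' and S' → α S' | ε.
For N: α = {b, a a}, β = {a, d A, S S}. Rewrite as N → β N' and N' → α N' | ε.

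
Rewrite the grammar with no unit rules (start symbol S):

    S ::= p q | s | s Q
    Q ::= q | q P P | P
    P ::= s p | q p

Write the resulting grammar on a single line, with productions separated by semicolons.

S ::= p q | s | s Q; Q ::= s p | q p | q | q P P; P ::= s p | q p

Unit pairs: Q ⇒* {P}.
For each unit pair (A, B), copy every non-unit production of B to A, then drop all unit productions.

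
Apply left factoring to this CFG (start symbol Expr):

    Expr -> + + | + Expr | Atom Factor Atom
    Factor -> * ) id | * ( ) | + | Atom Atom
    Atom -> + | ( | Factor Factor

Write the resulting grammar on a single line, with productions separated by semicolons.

Expr -> Atom Factor Atom | + Expr1; Factor -> + | Atom Atom | * Factor1; Atom -> + | ( | Factor Factor; Expr1 -> + | Expr; Factor1 -> ) id | ( )

Expr has alternatives sharing prefix '+': factor to Expr → + Expr1 with Expr1 → + | Expr.
Factor has alternatives sharing prefix '*': factor to Factor → * Factor1 with Factor1 → ) id | ( ).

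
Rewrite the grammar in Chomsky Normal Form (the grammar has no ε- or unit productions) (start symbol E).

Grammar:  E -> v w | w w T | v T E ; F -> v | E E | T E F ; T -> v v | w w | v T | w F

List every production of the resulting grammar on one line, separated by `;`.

E -> X1 X2 | X2 Y1 | X1 Y2; F -> v | E E | T Y3; T -> X1 X1 | X2 X2 | X1 T | X2 F; X1 -> v; X2 -> w; Y1 -> X2 T; Y2 -> T E; Y3 -> E F

Introduce a nonterminal for each terminal appearing in a rule of length ≥ 2: X1 → v, X2 → w.
Binarize each right-hand side of length ≥ 3 by chaining fresh nonterminals (Y1, Y2, …): affected rules were E → X2 X2 T; E → X1 T E; F → T E F.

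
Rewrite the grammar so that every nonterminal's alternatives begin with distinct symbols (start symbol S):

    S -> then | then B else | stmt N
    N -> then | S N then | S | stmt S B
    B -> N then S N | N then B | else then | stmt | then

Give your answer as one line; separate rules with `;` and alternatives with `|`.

S has alternatives sharing prefix 'then': factor to S → then S' with S' → ε | B else.
N has alternatives sharing prefix 'S': factor to N → S N' with N' → N then | ε.
B has alternatives sharing prefix 'N then': factor to B → N then B' with B' → S N | B.

S -> stmt N | then S'; N -> then | stmt S B | S N'; B -> else then | stmt | then | N then B'; S' -> epsilon | B else; N' -> N then | epsilon; B' -> S N | B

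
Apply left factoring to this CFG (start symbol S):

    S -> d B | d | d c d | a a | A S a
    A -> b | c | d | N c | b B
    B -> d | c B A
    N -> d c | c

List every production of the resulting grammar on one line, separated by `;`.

S has alternatives sharing prefix 'd': factor to S → d S' with S' → B | ε | c d.
A has alternatives sharing prefix 'b': factor to A → b A' with A' → ε | B.

S -> a a | A S a | d S'; A -> c | d | N c | b A'; B -> d | c B A; N -> d c | c; S' -> B | ε | c d; A' -> ε | B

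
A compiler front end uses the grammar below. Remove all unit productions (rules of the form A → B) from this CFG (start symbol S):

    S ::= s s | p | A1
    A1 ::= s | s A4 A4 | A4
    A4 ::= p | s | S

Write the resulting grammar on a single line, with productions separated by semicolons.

S ::= p | s | s A4 A4 | s s; A1 ::= p | s | s A4 A4 | s s; A4 ::= p | s | s A4 A4 | s s

Unit pairs: A1 ⇒* {A4, S}; A4 ⇒* {A1, S}; S ⇒* {A1, A4}.
For each unit pair (A, B), copy every non-unit production of B to A, then drop all unit productions.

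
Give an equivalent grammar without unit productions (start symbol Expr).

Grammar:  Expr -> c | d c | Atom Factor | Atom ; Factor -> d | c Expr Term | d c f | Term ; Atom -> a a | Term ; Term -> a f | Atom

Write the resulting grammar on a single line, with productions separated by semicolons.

Unit pairs: Atom ⇒* {Term}; Expr ⇒* {Atom, Term}; Factor ⇒* {Atom, Term}; Term ⇒* {Atom}.
Replace each nonterminal's rules with the union of the non-unit rules of every nonterminal it unit-derives.

Expr -> a f | a a | c | d c | Atom Factor; Factor -> a f | a a | d | c Expr Term | d c f; Atom -> a f | a a; Term -> a f | a a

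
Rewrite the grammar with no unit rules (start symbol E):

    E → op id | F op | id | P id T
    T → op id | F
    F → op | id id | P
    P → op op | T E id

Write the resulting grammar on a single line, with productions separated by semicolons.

E → op id | F op | id | P id T; T → op | id id | op op | T E id | op id; F → op | id id | op op | T E id; P → op op | T E id

Unit pairs: F ⇒* {P}; T ⇒* {F, P}.
For every A with A ⇒* B via unit rules, add B's non-unit alternatives to A; then delete every rule of the form X → Y.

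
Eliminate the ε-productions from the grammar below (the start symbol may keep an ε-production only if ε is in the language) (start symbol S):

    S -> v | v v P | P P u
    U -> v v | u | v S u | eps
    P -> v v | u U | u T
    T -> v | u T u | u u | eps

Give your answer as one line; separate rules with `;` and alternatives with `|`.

Nullable set = {T, U}.
ε ∉ L(G), so no ε-production is kept.
For each production, add variants omitting each subset of nullable occurrences: P → u U gives u U | u. T → u T u gives u T u | u u.

S -> v | v v P | P P u; U -> v v | u | v S u; P -> v v | u U | u | u T; T -> v | u T u | u u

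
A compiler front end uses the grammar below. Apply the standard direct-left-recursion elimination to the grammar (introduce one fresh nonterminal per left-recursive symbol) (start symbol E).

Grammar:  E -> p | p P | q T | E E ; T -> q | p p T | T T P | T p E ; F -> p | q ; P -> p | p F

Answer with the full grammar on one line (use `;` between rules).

E -> p E' | p P E' | q T E'; T -> q T' | p p T T'; F -> p | q; P -> p | p F; E' -> E E' | ε; T' -> T P T' | p E T' | ε

Directly left-recursive nonterminals: E, T.
For E: α = {E}, β = {p, p P, q T}. Rewrite as E → β E' and E' → α E' | ε.
For T: α = {T P, p E}, β = {q, p p T}. Rewrite as T → β T' and T' → α T' | ε.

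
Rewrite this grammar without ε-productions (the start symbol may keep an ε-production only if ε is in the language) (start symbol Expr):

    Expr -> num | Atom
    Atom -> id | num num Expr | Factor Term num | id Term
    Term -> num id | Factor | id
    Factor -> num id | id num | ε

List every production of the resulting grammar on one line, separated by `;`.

Nullable nonterminals: {Factor, Term}.
ε ∉ L(G), so no ε-production is kept.
For each production, add variants omitting each subset of nullable occurrences: Atom → Factor Term num gives Factor Term num | Factor num | Term num | num.

Expr -> num | Atom; Atom -> id | num num Expr | Factor Term num | Factor num | Term num | num | id Term; Term -> num id | Factor | id; Factor -> num id | id num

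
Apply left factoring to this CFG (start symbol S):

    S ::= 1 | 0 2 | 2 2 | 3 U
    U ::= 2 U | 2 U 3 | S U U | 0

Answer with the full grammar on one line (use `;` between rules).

S ::= 1 | 0 2 | 2 2 | 3 U; U ::= S U U | 0 | 2 U U'; U' ::= ε | 3

U has alternatives sharing prefix '2 U': factor to U → 2 U U' with U' → ε | 3.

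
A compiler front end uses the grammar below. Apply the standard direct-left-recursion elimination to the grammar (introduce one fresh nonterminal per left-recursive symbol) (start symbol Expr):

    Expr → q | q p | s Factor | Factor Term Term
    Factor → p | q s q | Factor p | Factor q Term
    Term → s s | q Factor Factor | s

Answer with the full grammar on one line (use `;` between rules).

Factor is directly left-recursive.
For Factor: α = {p, q Term}, β = {p, q s q}. Rewrite as Factor → β Factor1 and Factor1 → α Factor1 | ε.

Expr → q | q p | s Factor | Factor Term Term; Factor → p Factor1 | q s q Factor1; Term → s s | q Factor Factor | s; Factor1 → p Factor1 | q Term Factor1 | ε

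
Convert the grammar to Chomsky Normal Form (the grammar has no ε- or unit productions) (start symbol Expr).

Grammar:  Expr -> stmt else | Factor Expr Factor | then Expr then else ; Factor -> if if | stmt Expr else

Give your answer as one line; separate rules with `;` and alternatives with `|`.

Expr -> X1 X2 | Factor Y1 | X3 Y2; Factor -> X4 X4 | X1 Y4; X1 -> stmt; X2 -> else; X3 -> then; X4 -> if; Y1 -> Expr Factor; Y2 -> Expr Y3; Y3 -> X3 X2; Y4 -> Expr X2

Introduce a nonterminal for each terminal appearing in a rule of length ≥ 2: X1 → stmt, X2 → else, X3 → then, X4 → if.
Binarize each right-hand side of length ≥ 3 by chaining fresh nonterminals (Y1, Y2, …): affected rules were Expr → Factor Expr Factor; Expr → X3 Expr X3 X2; Factor → X1 Expr X2.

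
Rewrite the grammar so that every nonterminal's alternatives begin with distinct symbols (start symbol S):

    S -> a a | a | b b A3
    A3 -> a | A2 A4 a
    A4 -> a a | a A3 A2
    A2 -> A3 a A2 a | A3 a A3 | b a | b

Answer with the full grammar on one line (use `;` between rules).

S has alternatives sharing prefix 'a': factor to S → a S' with S' → a | ε.
A4 has alternatives sharing prefix 'a': factor to A4 → a A4' with A4' → a | A3 A2.
A2 has alternatives sharing prefix 'A3 a': factor to A2 → A3 a A2' with A2' → A2 a | A3.
A2 has alternatives sharing prefix 'b': factor to A2 → b A2'' with A2'' → a | ε.

S -> b b A3 | a S'; A3 -> a | A2 A4 a; A4 -> a A4'; A2 -> A3 a A2' | b A2''; S' -> a | eps; A4' -> a | A3 A2; A2' -> A2 a | A3; A2'' -> a | eps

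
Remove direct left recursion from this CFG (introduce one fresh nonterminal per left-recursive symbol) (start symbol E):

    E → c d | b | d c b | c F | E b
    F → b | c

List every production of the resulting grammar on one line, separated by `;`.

Left recursion appears on E.
For E: α = {b}, β = {c d, b, d c b, c F}. Rewrite as E → β E' and E' → α E' | ε.

E → c d E' | b E' | d c b E' | c F E'; F → b | c; E' → b E' | ε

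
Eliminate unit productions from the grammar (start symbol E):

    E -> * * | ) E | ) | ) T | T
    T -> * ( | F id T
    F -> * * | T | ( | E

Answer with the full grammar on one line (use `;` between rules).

Unit pairs: E ⇒* {T}; F ⇒* {E, T}.
Replace each nonterminal's rules with the union of the non-unit rules of every nonterminal it unit-derives.

E -> * * | ) E | ) | ) T | * ( | F id T; T -> * ( | F id T; F -> * * | ) E | ) | ) T | ( | * ( | F id T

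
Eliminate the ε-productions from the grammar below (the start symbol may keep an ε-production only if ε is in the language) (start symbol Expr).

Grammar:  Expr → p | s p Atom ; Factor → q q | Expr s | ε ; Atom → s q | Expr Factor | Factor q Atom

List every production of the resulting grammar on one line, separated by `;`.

The nullable symbols are {Factor}.
ε ∉ L(G), so no ε-production is kept.
For each production, add variants omitting each subset of nullable occurrences: Atom → Expr Factor gives Expr Factor | Expr. Atom → Factor q Atom gives Factor q Atom | q Atom.

Expr → p | s p Atom; Factor → q q | Expr s; Atom → s q | Expr Factor | Expr | Factor q Atom | q Atom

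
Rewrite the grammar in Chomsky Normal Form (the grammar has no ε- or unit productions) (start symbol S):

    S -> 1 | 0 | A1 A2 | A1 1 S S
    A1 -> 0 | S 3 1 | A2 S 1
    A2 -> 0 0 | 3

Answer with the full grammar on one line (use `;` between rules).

Introduce a nonterminal for each terminal appearing in a rule of length ≥ 2: X1 → 1, X2 → 3, X3 → 0.
Binarize each right-hand side of length ≥ 3 by chaining fresh nonterminals (Y1, Y2, …): affected rules were S → A1 X1 S S; A1 → S X2 X1; A1 → A2 S X1.

S -> 1 | 0 | A1 A2 | A1 Y1; A1 -> 0 | S Y3 | A2 Y4; A2 -> X3 X3 | 3; X1 -> 1; X2 -> 3; X3 -> 0; Y1 -> X1 Y2; Y2 -> S S; Y3 -> X2 X1; Y4 -> S X1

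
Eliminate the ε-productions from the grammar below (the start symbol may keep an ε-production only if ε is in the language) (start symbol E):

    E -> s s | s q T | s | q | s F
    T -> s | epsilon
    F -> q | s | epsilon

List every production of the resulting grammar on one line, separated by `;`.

Nullable nonterminals: {F, T}.
ε ∉ L(G), so no ε-production is kept.
Add the nullable-subset variants: E → s q T gives s q T | s q.

E -> s s | s q T | s q | s | q | s F; T -> s; F -> q | s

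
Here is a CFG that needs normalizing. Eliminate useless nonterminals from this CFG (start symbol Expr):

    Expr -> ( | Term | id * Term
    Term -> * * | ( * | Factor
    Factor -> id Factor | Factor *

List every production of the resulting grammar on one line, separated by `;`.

Generating nonterminals: {Expr, Term}.
Reachable from Expr after that: {Expr, Term}.
Removed useless symbols: {Factor} and every production mentioning them.

Expr -> ( | Term | id * Term; Term -> * * | ( *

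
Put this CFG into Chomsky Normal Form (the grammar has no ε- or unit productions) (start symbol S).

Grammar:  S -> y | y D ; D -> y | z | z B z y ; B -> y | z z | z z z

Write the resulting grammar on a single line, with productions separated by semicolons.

S -> y | X1 D; D -> y | z | X2 Y1; B -> y | X2 X2 | X2 Y3; X1 -> y; X2 -> z; Y1 -> B Y2; Y2 -> X2 X1; Y3 -> X2 X2

Introduce a nonterminal for each terminal appearing in a rule of length ≥ 2: X1 → y, X2 → z.
Binarize each right-hand side of length ≥ 3 by chaining fresh nonterminals (Y1, Y2, …): affected rules were D → X2 B X2 X1; B → X2 X2 X2.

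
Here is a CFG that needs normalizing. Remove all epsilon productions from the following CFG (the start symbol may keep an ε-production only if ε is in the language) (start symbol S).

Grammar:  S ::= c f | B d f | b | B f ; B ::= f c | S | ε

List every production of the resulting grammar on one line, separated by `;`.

S ::= c f | B d f | d f | b | B f | f; B ::= f c | S

Nullable set = {B}.
ε ∉ L(G), so no ε-production is kept.
For each production, add variants omitting each subset of nullable occurrences: S → B d f gives B d f | d f. S → B f gives B f | f.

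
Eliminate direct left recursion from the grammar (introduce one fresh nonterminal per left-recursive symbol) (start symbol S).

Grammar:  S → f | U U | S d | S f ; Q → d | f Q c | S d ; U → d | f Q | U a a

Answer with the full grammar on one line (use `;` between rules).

S → f S' | U U S'; Q → d | f Q c | S d; U → d U' | f Q U'; S' → d S' | f S' | ε; U' → a a U' | ε

Directly left-recursive nonterminals: S, U.
For S: α = {d, f}, β = {f, U U}. Rewrite as S → β S' and S' → α S' | ε.
For U: α = {a a}, β = {d, f Q}. Rewrite as U → β U' and U' → α U' | ε.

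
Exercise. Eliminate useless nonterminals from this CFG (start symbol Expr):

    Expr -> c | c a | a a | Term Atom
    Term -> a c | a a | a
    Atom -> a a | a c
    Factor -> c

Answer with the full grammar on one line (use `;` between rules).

Expr -> c | c a | a a | Term Atom; Term -> a c | a a | a; Atom -> a a | a c

Generating nonterminals: {Atom, Expr, Factor, Term}.
Reachable from Expr after that: {Atom, Expr, Term}.
Removed useless symbols: {Factor} and every production mentioning them.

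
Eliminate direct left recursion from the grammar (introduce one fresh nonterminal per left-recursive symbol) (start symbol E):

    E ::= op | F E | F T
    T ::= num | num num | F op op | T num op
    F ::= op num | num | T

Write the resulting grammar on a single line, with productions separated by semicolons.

E ::= op | F E | F T; T ::= num T' | num num T' | F op op T'; F ::= op num | num | T; T' ::= num op T' | ε

T is directly left-recursive.
For T: α = {num op}, β = {num, num num, F op op}. Rewrite as T → β T' and T' → α T' | ε.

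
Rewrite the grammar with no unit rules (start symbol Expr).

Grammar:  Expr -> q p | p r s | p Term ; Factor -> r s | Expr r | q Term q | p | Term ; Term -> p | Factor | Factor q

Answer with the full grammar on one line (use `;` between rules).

Unit pairs: Factor ⇒* {Term}; Term ⇒* {Factor}.
For every A with A ⇒* B via unit rules, add B's non-unit alternatives to A; then delete every rule of the form X → Y.

Expr -> q p | p r s | p Term; Factor -> p | Factor q | r s | Expr r | q Term q; Term -> p | Factor q | r s | Expr r | q Term q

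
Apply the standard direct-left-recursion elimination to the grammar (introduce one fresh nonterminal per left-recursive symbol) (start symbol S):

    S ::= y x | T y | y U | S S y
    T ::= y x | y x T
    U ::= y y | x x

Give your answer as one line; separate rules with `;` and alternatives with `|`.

Directly left-recursive nonterminal: S.
For S: α = {S y}, β = {y x, T y, y U}. Rewrite as S → β S' and S' → α S' | ε.

S ::= y x S' | T y S' | y U S'; T ::= y x | y x T; U ::= y y | x x; S' ::= S y S' | ε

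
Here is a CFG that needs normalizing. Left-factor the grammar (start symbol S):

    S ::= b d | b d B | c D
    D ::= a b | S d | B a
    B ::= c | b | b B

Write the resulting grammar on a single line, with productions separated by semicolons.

S has alternatives sharing prefix 'b d': factor to S → b d S' with S' → ε | B.
B has alternatives sharing prefix 'b': factor to B → b B' with B' → ε | B.

S ::= c D | b d S'; D ::= a b | S d | B a; B ::= c | b B'; S' ::= ε | B; B' ::= ε | B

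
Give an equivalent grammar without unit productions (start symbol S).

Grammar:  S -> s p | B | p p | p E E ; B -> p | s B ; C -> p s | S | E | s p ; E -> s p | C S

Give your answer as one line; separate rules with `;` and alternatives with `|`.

Unit pairs: C ⇒* {B, E, S}; S ⇒* {B}.
For each unit pair (A, B), copy every non-unit production of B to A, then drop all unit productions.

S -> p | s B | s p | p p | p E E; B -> p | s B; C -> p | s B | s p | C S | p s | p p | p E E; E -> s p | C S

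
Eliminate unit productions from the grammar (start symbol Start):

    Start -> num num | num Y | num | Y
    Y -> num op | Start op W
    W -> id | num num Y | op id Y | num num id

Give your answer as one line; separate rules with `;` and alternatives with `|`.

Start -> num num | num Y | num | num op | Start op W; Y -> num op | Start op W; W -> id | num num Y | op id Y | num num id

Unit pairs: Start ⇒* {Y}.
For each unit pair (A, B), copy every non-unit production of B to A, then drop all unit productions.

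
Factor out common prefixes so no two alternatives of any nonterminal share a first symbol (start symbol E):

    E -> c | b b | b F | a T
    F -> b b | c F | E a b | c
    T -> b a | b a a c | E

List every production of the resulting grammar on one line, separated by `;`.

E has alternatives sharing prefix 'b': factor to E → b E' with E' → b | F.
F has alternatives sharing prefix 'c': factor to F → c F' with F' → F | ε.
T has alternatives sharing prefix 'b a': factor to T → b a T' with T' → ε | a c.

E -> c | a T | b E'; F -> b b | E a b | c F'; T -> E | b a T'; E' -> b | F; F' -> F | ε; T' -> ε | a c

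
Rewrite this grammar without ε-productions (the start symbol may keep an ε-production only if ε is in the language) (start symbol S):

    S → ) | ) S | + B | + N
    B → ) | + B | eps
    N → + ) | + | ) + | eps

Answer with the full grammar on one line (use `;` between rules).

S → ) | ) S | + B | + | + N; B → ) | + B | +; N → + ) | + | ) +

The nullable symbols are {B, N}.
ε ∉ L(G), so no ε-production is kept.
For each production, add variants omitting each subset of nullable occurrences: S → + B gives + B | +. B → + B gives + B | +.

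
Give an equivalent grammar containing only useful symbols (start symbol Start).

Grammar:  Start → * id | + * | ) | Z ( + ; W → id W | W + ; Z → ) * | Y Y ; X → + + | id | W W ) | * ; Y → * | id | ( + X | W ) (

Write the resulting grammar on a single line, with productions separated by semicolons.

Start → * id | + * | ) | Z ( +; Z → ) * | Y Y; X → + + | id | *; Y → * | id | ( + X

Generating nonterminals: {Start, X, Y, Z}.
Reachable from Start after that: {Start, X, Y, Z}.
Removed useless symbols: {W} and every production mentioning them.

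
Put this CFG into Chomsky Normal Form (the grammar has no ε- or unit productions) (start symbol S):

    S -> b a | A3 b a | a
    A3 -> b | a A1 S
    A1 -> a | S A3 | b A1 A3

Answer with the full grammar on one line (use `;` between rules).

Introduce a nonterminal for each terminal appearing in a rule of length ≥ 2: X1 → b, X2 → a.
Binarize each right-hand side of length ≥ 3 by chaining fresh nonterminals (Y1, Y2, …): affected rules were S → A3 X1 X2; A3 → X2 A1 S; A1 → X1 A1 A3.

S -> X1 X2 | A3 Y1 | a; A3 -> b | X2 Y2; A1 -> a | S A3 | X1 Y3; X1 -> b; X2 -> a; Y1 -> X1 X2; Y2 -> A1 S; Y3 -> A1 A3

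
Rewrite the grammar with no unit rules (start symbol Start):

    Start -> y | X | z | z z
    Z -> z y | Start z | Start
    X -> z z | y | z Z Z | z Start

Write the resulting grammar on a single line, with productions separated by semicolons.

Start -> y | z | z z | z Z Z | z Start; Z -> z y | Start z | y | z | z z | z Z Z | z Start; X -> z z | y | z Z Z | z Start

Unit pairs: Start ⇒* {X}; Z ⇒* {Start, X}.
For every A with A ⇒* B via unit rules, add B's non-unit alternatives to A; then delete every rule of the form X → Y.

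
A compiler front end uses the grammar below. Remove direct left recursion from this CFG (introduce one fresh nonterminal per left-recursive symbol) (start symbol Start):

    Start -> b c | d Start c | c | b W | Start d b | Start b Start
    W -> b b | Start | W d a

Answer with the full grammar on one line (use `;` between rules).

Start -> b c Start1 | d Start c Start1 | c Start1 | b W Start1; W -> b b W1 | Start W1; Start1 -> d b Start1 | b Start Start1 | ε; W1 -> d a W1 | ε

Left recursion appears on Start, W.
For Start: α = {d b, b Start}, β = {b c, d Start c, c, b W}. Rewrite as Start → β Start1 and Start1 → α Start1 | ε.
For W: α = {d a}, β = {b b, Start}. Rewrite as W → β W1 and W1 → α W1 | ε.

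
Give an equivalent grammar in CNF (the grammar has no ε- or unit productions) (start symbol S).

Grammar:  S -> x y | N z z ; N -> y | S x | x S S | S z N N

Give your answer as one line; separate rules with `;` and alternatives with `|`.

S -> X1 X2 | N Y1; N -> y | S X1 | X1 Y2 | S Y3; X1 -> x; X2 -> y; X3 -> z; Y1 -> X3 X3; Y2 -> S S; Y3 -> X3 Y4; Y4 -> N N

Introduce a nonterminal for each terminal appearing in a rule of length ≥ 2: X1 → x, X2 → y, X3 → z.
Binarize each right-hand side of length ≥ 3 by chaining fresh nonterminals (Y1, Y2, …): affected rules were S → N X3 X3; N → X1 S S; N → S X3 N N.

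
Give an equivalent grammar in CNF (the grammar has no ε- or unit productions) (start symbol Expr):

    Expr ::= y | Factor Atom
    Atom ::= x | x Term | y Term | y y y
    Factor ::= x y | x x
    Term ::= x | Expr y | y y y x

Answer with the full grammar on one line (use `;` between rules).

Introduce a nonterminal for each terminal appearing in a rule of length ≥ 2: X1 → x, X2 → y.
Binarize each right-hand side of length ≥ 3 by chaining fresh nonterminals (Y1, Y2, …): affected rules were Atom → X2 X2 X2; Term → X2 X2 X2 X1.

Expr ::= y | Factor Atom; Atom ::= x | X1 Term | X2 Term | X2 Y1; Factor ::= X1 X2 | X1 X1; Term ::= x | Expr X2 | X2 Y2; X1 ::= x; X2 ::= y; Y1 ::= X2 X2; Y2 ::= X2 Y3; Y3 ::= X2 X1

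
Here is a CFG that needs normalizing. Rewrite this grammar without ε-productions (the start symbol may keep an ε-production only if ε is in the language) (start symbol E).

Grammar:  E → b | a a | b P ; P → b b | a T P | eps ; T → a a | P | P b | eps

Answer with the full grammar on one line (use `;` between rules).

E → b | a a | b P; P → b b | a T P | a T | a P | a; T → a a | P | P b | b

Nullable set = {P, T}.
ε ∉ L(G), so no ε-production is kept.
Expand every rule over subsets of its nullable positions: P → a T P gives a T P | a T | a P | a. T → P b gives P b | b.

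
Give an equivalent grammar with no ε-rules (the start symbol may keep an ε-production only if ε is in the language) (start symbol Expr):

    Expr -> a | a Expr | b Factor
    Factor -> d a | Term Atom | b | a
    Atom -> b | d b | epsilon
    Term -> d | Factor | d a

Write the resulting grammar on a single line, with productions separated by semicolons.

Nullable set = {Atom}.
ε ∉ L(G), so no ε-production is kept.
Expand every rule over subsets of its nullable positions: Factor → Term Atom gives Term Atom | Term.

Expr -> a | a Expr | b Factor; Factor -> d a | Term Atom | Term | b | a; Atom -> b | d b; Term -> d | Factor | d a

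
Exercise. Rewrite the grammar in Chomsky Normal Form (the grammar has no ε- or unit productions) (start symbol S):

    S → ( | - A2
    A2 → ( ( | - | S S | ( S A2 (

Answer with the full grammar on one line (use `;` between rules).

Introduce a nonterminal for each terminal appearing in a rule of length ≥ 2: X1 → -, X2 → (.
Binarize each right-hand side of length ≥ 3 by chaining fresh nonterminals (Y1, Y2, …): affected rules were A2 → X2 S A2 X2.

S → ( | X1 A2; A2 → X2 X2 | - | S S | X2 Y1; X1 → -; X2 → (; Y1 → S Y2; Y2 → A2 X2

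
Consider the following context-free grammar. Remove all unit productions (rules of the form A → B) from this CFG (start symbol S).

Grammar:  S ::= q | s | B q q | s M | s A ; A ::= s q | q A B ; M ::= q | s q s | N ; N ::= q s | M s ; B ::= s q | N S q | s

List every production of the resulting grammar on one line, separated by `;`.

Unit pairs: M ⇒* {N}.
For each unit pair (A, B), copy every non-unit production of B to A, then drop all unit productions.

S ::= q | s | B q q | s M | s A; A ::= s q | q A B; M ::= q s | M s | q | s q s; N ::= q s | M s; B ::= s q | N S q | s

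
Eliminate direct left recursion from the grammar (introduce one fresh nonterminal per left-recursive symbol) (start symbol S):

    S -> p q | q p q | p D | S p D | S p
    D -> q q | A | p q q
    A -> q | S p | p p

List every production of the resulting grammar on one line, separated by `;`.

S is directly left-recursive.
For S: α = {p D, p}, β = {p q, q p q, p D}. Rewrite as S → β S' and S' → α S' | ε.

S -> p q S' | q p q S' | p D S'; D -> q q | A | p q q; A -> q | S p | p p; S' -> p D S' | p S' | eps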